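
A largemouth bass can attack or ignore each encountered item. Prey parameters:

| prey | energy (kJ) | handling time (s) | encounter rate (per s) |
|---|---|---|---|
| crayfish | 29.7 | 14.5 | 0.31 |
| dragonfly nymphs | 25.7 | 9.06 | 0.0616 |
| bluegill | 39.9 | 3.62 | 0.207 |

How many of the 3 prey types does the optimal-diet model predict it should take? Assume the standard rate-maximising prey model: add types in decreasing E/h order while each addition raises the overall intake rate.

1

E/h in descending order: bluegill 11, dragonfly nymphs 2.84, crayfish 2.05 kJ/s. The optimal diet is the largest prefix of this list for which every included type satisfies E_i/h_i > R on the types above it.
Rate on top 1: 4.721. dragonfly nymphs: 2.84 < 4.721 → exclude; stop.
Optimal diet: bluegill — 1 of 3 types.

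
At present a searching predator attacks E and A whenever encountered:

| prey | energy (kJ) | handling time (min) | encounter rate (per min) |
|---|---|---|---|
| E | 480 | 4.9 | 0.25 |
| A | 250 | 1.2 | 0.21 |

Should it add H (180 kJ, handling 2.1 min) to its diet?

Yes

On E and A alone, R = ΣλE/(1+Σλh) = 172.5/2.477 = 69.64 kJ/min.
H: E/h = 180/2.1 = 85.71 kJ/min.
Since 85.71 > R, including H increases the long-run rate.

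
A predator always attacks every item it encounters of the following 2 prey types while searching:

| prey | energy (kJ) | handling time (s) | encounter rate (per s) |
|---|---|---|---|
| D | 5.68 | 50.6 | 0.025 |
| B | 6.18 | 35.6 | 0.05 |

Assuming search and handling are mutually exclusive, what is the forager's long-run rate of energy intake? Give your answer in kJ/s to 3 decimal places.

R = Σλ_iE_i / (1 + Σλ_ih_i)
Numerator: 0.025×5.68 + 0.05×6.18 = 0.451
Denominator: 1 + 0.025×50.6 + 0.05×35.6 = 4.045
R = 0.451/4.045 = 0.1115 kJ/s

0.111 kJ/s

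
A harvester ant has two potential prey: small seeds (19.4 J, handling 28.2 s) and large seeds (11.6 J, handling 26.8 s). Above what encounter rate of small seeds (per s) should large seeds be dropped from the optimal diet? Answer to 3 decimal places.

Drop large seeds once their profitability E₂/h₂ falls below the rate achievable on small seeds alone: E₂/h₂ = λE₁/(1 + λh₁).
Solve for λ: λE₁h₂ = E₂(1 + λh₁) → λ(E₁h₂ − E₂h₁) = E₂ → λ = E₂/(E₁h₂ − E₂h₁).
λ = 11.6/(19.4×26.8 − 11.6×28.2) = 11.6/192.8 = 0.06017 per s.

0.060 per s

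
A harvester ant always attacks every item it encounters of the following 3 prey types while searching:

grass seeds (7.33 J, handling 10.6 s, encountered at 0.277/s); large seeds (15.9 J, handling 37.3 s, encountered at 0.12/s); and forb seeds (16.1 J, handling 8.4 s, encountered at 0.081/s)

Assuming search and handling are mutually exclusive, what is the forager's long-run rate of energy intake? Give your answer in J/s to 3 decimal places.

R = (0.277×7.33 + 0.12×15.9 + 0.081×16.1) / (1 + 0.277×10.6 + 0.12×37.3 + 0.081×8.4) = 5.243/9.093 = 0.5766 J/s.

0.577 J/s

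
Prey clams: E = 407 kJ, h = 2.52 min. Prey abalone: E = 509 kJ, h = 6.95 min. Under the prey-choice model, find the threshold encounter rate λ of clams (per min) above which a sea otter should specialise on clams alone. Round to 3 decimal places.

Drop abalone once their profitability E₂/h₂ falls below the rate achievable on clams alone: E₂/h₂ = λE₁/(1 + λh₁).
Solve for λ: λE₁h₂ = E₂(1 + λh₁) → λ(E₁h₂ − E₂h₁) = E₂ → λ = E₂/(E₁h₂ − E₂h₁).
λ = 509/(407×6.95 − 509×2.52) = 509/1546 = 0.3292 per min.

0.329 per min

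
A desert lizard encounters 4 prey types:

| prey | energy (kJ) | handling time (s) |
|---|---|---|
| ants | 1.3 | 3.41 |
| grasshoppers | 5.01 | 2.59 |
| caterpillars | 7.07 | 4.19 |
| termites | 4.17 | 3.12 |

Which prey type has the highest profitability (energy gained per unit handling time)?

In descending order of E/h:
grasshoppers: 5.01/2.59 = 1.93 kJ/s
caterpillars: 7.07/4.19 = 1.69 kJ/s
termites: 4.17/3.12 = 1.34 kJ/s
ants: 1.3/3.41 = 0.381 kJ/s

grasshoppers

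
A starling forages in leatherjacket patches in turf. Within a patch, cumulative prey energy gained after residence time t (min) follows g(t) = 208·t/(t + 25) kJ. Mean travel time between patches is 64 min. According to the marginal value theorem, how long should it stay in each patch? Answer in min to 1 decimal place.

Maximise g(t)/(T+t): set derivative to zero → g'(t)(T+t) = g(t).
g'(t) = 208·25/(t + 25)². Setting 208·25/(t+25)² = 208t/[(t+25)(64+t)] gives 25(64+t) = t(t+25), so t² = 25×64 = 1600.
t* = √1600 = 40 min.

40.0 min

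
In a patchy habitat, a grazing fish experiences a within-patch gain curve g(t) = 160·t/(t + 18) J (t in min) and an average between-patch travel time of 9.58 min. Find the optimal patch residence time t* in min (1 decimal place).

13.1 min

Optimal t* satisfies g'(t*) = g(t*)/(T + t*).
g'(t) = 160·18/(t + 18)². Setting 160·18/(t+18)² = 160t/[(t+18)(9.58+t)] gives 18(9.58+t) = t(t+18), so t² = 18×9.58 = 172.4.
t* = √172.4 = 13.13 min.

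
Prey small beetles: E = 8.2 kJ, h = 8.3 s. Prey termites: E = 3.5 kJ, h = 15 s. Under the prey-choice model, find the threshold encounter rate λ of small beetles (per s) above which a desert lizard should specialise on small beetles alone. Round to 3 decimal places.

Drop termites once their profitability E₂/h₂ falls below the rate achievable on small beetles alone: E₂/h₂ = λE₁/(1 + λh₁).
Solve for λ: λE₁h₂ = E₂(1 + λh₁) → λ(E₁h₂ − E₂h₁) = E₂ → λ = E₂/(E₁h₂ − E₂h₁).
λ = 3.5/(8.2×15 − 3.5×8.3) = 3.5/93.95 = 0.03725 per s.

0.037 per s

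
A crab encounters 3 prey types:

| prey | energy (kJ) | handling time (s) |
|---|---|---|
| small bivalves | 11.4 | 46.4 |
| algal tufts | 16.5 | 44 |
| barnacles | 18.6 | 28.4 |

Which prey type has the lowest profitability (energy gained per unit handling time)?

small bivalves

Profitability E/h (kJ/s): small bivalves = 11.4/46.4 = 0.246, algal tufts = 16.5/44 = 0.375, barnacles = 18.6/28.4 = 0.655.
Ranked: barnacles > algal tufts > small bivalves.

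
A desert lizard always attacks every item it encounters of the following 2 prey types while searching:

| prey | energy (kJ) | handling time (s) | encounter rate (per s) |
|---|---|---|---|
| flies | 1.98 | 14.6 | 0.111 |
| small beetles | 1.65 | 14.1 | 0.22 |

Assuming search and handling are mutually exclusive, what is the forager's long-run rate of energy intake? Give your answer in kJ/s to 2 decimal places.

0.10 kJ/s

R = (0.111×1.98 + 0.22×1.65) / (1 + 0.111×14.6 + 0.22×14.1) = 0.5828/5.723 = 0.1018 kJ/s.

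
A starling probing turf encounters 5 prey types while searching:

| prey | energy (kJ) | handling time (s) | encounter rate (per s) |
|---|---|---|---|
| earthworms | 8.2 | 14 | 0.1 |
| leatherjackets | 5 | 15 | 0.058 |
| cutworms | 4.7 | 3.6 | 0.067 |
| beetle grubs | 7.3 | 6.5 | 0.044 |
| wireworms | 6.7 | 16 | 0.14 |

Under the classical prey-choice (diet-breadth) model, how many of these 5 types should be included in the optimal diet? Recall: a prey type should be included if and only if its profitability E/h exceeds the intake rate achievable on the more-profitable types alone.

3

E/h in descending order: cutworms 1.31, beetle grubs 1.12, earthworms 0.586, wireworms 0.419, leatherjackets 0.333 kJ/s. The optimal diet is the largest prefix of this list for which every included type satisfies E_i/h_i > R on the types above it.
Rate on top 1: 0.2537. beetle grubs: 1.12 > 0.2537 → include.
Rate on top 2: 0.4165. earthworms: 0.586 > 0.4165 → include.
Rate on top 3: 0.4974. wireworms: 0.419 < 0.4974 → exclude; stop.
Optimal diet: cutworms, beetle grubs, earthworms — 3 of 5 types.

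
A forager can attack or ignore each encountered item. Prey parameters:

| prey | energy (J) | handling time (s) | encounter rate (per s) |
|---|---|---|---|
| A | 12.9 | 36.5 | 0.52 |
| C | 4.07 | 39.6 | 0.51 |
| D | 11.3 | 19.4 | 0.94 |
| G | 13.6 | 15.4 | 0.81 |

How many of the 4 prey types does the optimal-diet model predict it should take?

E/h in descending order: G 0.883, D 0.582, A 0.353, C 0.103 J/s. The optimal diet is the largest prefix of this list for which every included type satisfies E_i/h_i > R on the types above it.
Rate on top 1: 0.8176. D: 0.582 < 0.8176 → exclude; stop.
Optimal diet: G — 1 of 4 types.

1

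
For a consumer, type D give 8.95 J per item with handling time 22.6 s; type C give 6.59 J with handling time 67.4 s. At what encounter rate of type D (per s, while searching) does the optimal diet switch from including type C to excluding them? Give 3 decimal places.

0.015 per s

Drop type C once their profitability E₂/h₂ falls below the rate achievable on type D alone: E₂/h₂ = λE₁/(1 + λh₁).
Solve for λ: λE₁h₂ = E₂(1 + λh₁) → λ(E₁h₂ − E₂h₁) = E₂ → λ = E₂/(E₁h₂ − E₂h₁).
λ = 6.59/(8.95×67.4 − 6.59×22.6) = 6.59/454.3 = 0.01451 per s.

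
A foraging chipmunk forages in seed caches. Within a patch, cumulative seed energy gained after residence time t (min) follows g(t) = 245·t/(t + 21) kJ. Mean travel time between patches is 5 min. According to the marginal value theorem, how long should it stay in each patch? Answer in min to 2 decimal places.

By the marginal value theorem, leave when the instantaneous gain rate g'(t) equals the habitat-wide average g(t)/(T + t).
g'(t) = 245·21/(t + 21)². Setting 245·21/(t+21)² = 245t/[(t+21)(5+t)] gives 21(5+t) = t(t+21), so t² = 21×5 = 105.
t* = √105 = 10.25 min.

10.25 min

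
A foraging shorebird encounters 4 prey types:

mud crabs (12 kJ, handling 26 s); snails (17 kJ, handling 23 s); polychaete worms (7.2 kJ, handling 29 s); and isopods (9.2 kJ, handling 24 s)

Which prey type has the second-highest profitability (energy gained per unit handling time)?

Profitability E/h (kJ/s): mud crabs = 12/26 = 0.462, snails = 17/23 = 0.739, polychaete worms = 7.2/29 = 0.248, isopods = 9.2/24 = 0.383.
Ranked: snails > mud crabs > isopods > polychaete worms.

mud crabs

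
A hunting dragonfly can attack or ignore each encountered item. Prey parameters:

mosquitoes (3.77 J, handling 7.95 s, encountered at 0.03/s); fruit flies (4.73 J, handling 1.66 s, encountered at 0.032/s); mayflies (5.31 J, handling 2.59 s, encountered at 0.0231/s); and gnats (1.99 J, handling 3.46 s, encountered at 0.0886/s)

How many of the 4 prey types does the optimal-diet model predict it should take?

Rank by E/h (J/s): fruit flies 2.85, mayflies 2.05, gnats 0.575, mosquitoes 0.474. Include each in turn until the next type's E/h falls below the running intake rate.
Rate on top 1: 0.1437. mayflies: 2.05 > 0.1437 → include.
Rate on top 2: 0.2462. gnats: 0.575 > 0.2462 → include.
Rate on top 3: 0.3172. mosquitoes: 0.474 > 0.3172 → include.
Optimal diet: fruit flies, mayflies, gnats, mosquitoes — 4 of 4 types.

4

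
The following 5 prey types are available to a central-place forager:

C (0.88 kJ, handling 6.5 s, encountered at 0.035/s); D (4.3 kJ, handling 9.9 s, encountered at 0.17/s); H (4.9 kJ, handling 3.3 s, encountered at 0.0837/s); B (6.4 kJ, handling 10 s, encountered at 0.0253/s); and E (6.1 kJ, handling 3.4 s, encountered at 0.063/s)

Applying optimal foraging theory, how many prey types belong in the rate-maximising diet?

E/h in descending order: E 1.79, H 1.48, B 0.64, D 0.434, C 0.135 kJ/s. The optimal diet is the largest prefix of this list for which every included type satisfies E_i/h_i > R on the types above it.
Rate on top 1: 0.3165. H: 1.48 > 0.3165 → include.
Rate on top 2: 0.533. B: 0.64 > 0.533 → include.
Rate on top 3: 0.5486. D: 0.434 < 0.5486 → exclude; stop.
Optimal diet: E, H, B — 3 of 5 types.

3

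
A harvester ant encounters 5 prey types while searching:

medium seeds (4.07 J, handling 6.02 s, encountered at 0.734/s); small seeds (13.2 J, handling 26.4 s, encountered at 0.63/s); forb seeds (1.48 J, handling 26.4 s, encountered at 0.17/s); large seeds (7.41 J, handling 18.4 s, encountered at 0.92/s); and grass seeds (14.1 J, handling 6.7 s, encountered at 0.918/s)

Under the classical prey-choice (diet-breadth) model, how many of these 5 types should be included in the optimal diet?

Profitabilities (E/h, J/s): grass seeds 2.1, medium seeds 0.676, small seeds 0.5, large seeds 0.403, forb seeds 0.0561. Add prey in this order while the next type's profitability exceeds the intake rate on those already taken.
Rate on top 1: 1.81. medium seeds: 0.676 < 1.81 → exclude; stop.
Optimal diet: grass seeds — 1 of 5 types.

1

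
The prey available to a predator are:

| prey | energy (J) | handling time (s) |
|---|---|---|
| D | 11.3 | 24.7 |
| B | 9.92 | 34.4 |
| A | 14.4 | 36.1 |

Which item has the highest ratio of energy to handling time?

D

In descending order of E/h:
D: 11.3/24.7 = 0.457 J/s
A: 14.4/36.1 = 0.399 J/s
B: 9.92/34.4 = 0.288 J/s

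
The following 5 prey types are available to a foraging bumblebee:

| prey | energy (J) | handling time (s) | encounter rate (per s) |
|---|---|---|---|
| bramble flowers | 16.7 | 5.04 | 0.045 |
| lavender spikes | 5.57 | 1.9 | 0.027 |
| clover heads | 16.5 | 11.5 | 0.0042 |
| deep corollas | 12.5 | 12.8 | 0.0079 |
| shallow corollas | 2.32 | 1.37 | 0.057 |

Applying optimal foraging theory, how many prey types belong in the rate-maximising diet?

5

Rank by E/h (J/s): bramble flowers 3.31, lavender spikes 2.93, shallow corollas 1.69, clover heads 1.43, deep corollas 0.977. Include each in turn until the next type's E/h falls below the running intake rate.
Rate on top 1: 0.6126. lavender spikes: 2.93 > 0.6126 → include.
Rate on top 2: 0.7056. shallow corollas: 1.69 > 0.7056 → include.
Rate on top 3: 0.7625. clover heads: 1.43 > 0.7625 → include.
Rate on top 4: 0.7856. deep corollas: 0.977 > 0.7856 → include.
Optimal diet: bramble flowers, lavender spikes, shallow corollas, clover heads, deep corollas — 5 of 5 types.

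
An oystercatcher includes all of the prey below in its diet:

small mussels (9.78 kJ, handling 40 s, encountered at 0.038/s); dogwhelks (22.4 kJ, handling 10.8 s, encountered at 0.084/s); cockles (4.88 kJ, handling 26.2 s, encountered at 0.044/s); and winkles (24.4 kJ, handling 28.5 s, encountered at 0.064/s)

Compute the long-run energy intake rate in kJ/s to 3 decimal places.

R = (0.038×9.78 + 0.084×22.4 + 0.044×4.88 + 0.064×24.4) / (1 + 0.038×40 + 0.084×10.8 + 0.044×26.2 + 0.064×28.5) = 4.03/6.404 = 0.6292 kJ/s.

0.629 kJ/s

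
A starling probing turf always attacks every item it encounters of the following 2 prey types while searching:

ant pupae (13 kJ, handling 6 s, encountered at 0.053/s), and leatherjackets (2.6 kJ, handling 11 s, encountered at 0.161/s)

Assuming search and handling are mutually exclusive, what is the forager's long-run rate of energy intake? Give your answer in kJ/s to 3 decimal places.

0.359 kJ/s

Energy encountered per unit search time: 0.053×13 + 0.161×2.6 = 1.108 kJ/s.
Handling time per unit search time: 0.053×6 + 0.161×11 = 2.089.
Rate = 1.108/(1 + 2.089) = 0.3586 kJ/s.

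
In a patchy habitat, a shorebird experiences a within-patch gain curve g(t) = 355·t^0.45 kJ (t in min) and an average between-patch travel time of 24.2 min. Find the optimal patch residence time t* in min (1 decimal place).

19.8 min

By the marginal value theorem, leave when the instantaneous gain rate g'(t) equals the habitat-wide average g(t)/(T + t).
g'(t) = 0.45·355·t^-0.55. Setting 0.45·355·t^-0.55 = 355·t^0.45/(24.2+t) gives 0.45(24.2+t) = t, so 0.55·t = 0.45×24.2.
t* = 0.45×24.2/0.55 = 19.8 min.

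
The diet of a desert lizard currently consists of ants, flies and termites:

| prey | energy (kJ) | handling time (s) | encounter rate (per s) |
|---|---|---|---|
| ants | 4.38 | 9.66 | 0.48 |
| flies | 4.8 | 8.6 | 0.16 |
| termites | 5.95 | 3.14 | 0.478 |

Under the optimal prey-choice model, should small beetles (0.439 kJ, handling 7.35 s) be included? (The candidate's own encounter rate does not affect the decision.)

Intake rate on the current diet: R = (0.48×4.38 + 0.16×4.8 + 0.478×5.95) / (1 + 0.48×9.66 + 0.16×8.6 + 0.478×3.14) = 5.715/8.514 = 0.6712 kJ/s.
Profitability of small beetles: 0.439/7.35 = 0.05973 kJ/s.
0.05973 < 0.6712, so adding small beetles would lower the average — exclude it.

No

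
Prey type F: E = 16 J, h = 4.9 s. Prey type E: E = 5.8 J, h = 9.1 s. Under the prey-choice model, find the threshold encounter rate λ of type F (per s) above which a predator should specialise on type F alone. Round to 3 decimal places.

0.049 per s

The zero-one rule: include type E iff E₂/h₂ > λE₁/(1+λh₁). Equality gives the switch point.
λE₁h₂ = E₂ + λE₂h₁ ⇒ λ = E₂/(E₁h₂ − E₂h₁) = 5.8/(145.6 − 28.42) = 0.0495 per s.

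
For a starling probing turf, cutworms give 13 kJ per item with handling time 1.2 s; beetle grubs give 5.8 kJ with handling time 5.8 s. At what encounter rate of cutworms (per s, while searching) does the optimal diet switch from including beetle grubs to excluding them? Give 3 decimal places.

0.085 per s

At the threshold, the rate on cutworms alone equals the profitability of beetle grubs: λ·13/(1 + λ·1.2) = 5.8/5.8 = 1.
Rearranging, λ(13 − 1×1.2) = 1, so λ = 1/11.8 = 0.08475 per s.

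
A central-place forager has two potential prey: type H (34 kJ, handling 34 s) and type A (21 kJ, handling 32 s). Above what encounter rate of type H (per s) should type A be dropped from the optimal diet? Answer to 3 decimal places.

The zero-one rule: include type A iff E₂/h₂ > λE₁/(1+λh₁). Equality gives the switch point.
λE₁h₂ = E₂ + λE₂h₁ ⇒ λ = E₂/(E₁h₂ − E₂h₁) = 21/(1088 − 714) = 0.05615 per s.

0.056 per s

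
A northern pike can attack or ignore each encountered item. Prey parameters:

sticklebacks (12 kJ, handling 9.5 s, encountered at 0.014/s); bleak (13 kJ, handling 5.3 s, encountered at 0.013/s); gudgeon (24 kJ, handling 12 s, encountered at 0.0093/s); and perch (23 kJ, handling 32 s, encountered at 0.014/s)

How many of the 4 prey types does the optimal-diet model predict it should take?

4

E/h in descending order: bleak 2.45, gudgeon 2, sticklebacks 1.26, perch 0.719 kJ/s. The optimal diet is the largest prefix of this list for which every included type satisfies E_i/h_i > R on the types above it.
Rate on top 1: 0.1581. gudgeon: 2 > 0.1581 → include.
Rate on top 2: 0.3322. sticklebacks: 1.26 > 0.3322 → include.
Rate on top 3: 0.4265. perch: 0.719 > 0.4265 → include.
Optimal diet: bleak, gudgeon, sticklebacks, perch — 4 of 4 types.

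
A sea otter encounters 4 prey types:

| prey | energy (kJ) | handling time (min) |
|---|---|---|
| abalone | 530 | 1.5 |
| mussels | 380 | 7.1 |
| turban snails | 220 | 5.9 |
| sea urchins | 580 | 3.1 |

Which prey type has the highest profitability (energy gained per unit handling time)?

Profitability E/h (kJ/min): abalone = 530/1.5 = 353, mussels = 380/7.1 = 53.5, turban snails = 220/5.9 = 37.3, sea urchins = 580/3.1 = 187.
Ranked: abalone > sea urchins > mussels > turban snails.

abalone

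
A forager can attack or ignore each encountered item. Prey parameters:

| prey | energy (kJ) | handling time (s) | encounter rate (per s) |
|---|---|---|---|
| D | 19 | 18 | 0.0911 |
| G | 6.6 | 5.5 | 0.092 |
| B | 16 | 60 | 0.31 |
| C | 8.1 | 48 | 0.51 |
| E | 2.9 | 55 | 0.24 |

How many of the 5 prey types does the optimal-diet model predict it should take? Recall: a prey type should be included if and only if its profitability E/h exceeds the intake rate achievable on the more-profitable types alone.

2

E/h in descending order: G 1.2, D 1.06, B 0.267, C 0.169, E 0.0527 kJ/s. The optimal diet is the largest prefix of this list for which every included type satisfies E_i/h_i > R on the types above it.
Rate on top 1: 0.4032. D: 1.06 > 0.4032 → include.
Rate on top 2: 0.7432. B: 0.267 < 0.7432 → exclude; stop.
Optimal diet: G, D — 2 of 5 types.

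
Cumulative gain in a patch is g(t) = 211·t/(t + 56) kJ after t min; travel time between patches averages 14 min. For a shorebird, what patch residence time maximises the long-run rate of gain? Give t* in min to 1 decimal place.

28.0 min

Optimal t* satisfies g'(t*) = g(t*)/(T + t*).
g'(t) = 211·56/(t + 56)². Setting 211·56/(t+56)² = 211t/[(t+56)(14+t)] gives 56(14+t) = t(t+56), so t² = 56×14 = 784.
t* = √784 = 28 min.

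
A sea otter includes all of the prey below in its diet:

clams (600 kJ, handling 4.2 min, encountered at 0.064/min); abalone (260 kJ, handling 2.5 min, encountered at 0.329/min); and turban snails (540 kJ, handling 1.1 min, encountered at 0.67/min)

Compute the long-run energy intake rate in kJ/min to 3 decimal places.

171.743 kJ/min

R = Σλ_iE_i / (1 + Σλ_ih_i)
Numerator: 0.064×600 + 0.329×260 + 0.67×540 = 485.7
Denominator: 1 + 0.064×4.2 + 0.329×2.5 + 0.67×1.1 = 2.828
R = 485.7/2.828 = 171.7 kJ/min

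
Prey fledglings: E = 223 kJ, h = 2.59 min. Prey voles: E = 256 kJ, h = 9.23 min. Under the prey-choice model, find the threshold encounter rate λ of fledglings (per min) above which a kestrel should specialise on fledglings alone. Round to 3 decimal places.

0.183 per min

At the threshold, the rate on fledglings alone equals the profitability of voles: λ·223/(1 + λ·2.59) = 256/9.23 = 27.74.
Rearranging, λ(223 − 27.74×2.59) = 27.74, so λ = 27.74/151.2 = 0.1835 per min.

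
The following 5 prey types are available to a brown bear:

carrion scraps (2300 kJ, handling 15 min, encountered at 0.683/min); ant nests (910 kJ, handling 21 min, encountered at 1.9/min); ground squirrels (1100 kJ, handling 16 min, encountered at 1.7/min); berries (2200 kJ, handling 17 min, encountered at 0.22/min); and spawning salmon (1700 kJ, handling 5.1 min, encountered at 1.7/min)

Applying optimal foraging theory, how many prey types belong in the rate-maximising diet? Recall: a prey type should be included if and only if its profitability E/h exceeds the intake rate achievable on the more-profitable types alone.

1

Rank by E/h (kJ/min): spawning salmon 333, carrion scraps 153, berries 129, ground squirrels 68.8, ant nests 43.3. Include each in turn until the next type's E/h falls below the running intake rate.
Rate on top 1: 298.9. carrion scraps: 153 < 298.9 → exclude; stop.
Optimal diet: spawning salmon — 1 of 5 types.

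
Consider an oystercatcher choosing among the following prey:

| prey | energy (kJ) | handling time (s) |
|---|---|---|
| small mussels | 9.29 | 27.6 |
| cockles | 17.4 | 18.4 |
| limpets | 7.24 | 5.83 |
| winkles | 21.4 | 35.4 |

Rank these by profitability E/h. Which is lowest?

In descending order of E/h:
limpets: 7.24/5.83 = 1.24 kJ/s
cockles: 17.4/18.4 = 0.946 kJ/s
winkles: 21.4/35.4 = 0.605 kJ/s
small mussels: 9.29/27.6 = 0.337 kJ/s

small mussels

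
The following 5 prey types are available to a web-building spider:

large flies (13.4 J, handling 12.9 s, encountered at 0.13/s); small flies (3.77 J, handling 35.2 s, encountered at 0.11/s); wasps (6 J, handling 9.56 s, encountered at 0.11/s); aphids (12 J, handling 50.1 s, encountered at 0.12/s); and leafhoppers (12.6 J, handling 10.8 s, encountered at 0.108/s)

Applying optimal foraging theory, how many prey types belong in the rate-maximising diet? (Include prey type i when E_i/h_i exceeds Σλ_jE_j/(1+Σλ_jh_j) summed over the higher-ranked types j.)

2

Profitabilities (E/h, J/s): leafhoppers 1.17, large flies 1.04, wasps 0.628, aphids 0.24, small flies 0.107. Add prey in this order while the next type's profitability exceeds the intake rate on those already taken.
Rate on top 1: 0.6281. large flies: 1.04 > 0.6281 → include.
Rate on top 2: 0.8073. wasps: 0.628 < 0.8073 → exclude; stop.
Optimal diet: leafhoppers, large flies — 2 of 5 types.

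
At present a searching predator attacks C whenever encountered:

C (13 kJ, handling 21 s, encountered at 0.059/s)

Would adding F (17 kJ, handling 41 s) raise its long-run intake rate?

Current rate: (0.059×13)/(1 + 0.059×21) = 0.3426 kJ/s.
Profitability of F: 17/41 = 0.4146 kJ/s.
0.4146 > 0.3426, so adding F raises the average — include it.

Yes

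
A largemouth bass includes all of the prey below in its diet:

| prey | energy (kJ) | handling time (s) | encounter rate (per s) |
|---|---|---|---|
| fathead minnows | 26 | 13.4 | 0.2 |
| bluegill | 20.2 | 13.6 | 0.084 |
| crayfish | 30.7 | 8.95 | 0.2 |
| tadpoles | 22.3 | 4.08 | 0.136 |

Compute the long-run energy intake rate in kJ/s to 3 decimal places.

2.242 kJ/s

Energy encountered per unit search time: 0.2×26 + 0.084×20.2 + 0.2×30.7 + 0.136×22.3 = 16.07 kJ/s.
Handling time per unit search time: 0.2×13.4 + 0.084×13.6 + 0.2×8.95 + 0.136×4.08 = 6.167.
Rate = 16.07/(1 + 6.167) = 2.242 kJ/s.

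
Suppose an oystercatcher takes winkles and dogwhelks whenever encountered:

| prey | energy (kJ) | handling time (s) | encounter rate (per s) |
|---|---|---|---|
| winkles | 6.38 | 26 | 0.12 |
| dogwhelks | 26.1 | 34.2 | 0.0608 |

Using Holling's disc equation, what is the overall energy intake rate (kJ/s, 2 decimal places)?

0.38 kJ/s

R = (0.12×6.38 + 0.0608×26.1) / (1 + 0.12×26 + 0.0608×34.2) = 2.352/6.199 = 0.3795 kJ/s.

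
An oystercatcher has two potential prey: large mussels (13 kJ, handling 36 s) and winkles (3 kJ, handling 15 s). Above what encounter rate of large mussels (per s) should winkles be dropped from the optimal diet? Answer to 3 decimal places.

At the threshold, the rate on large mussels alone equals the profitability of winkles: λ·13/(1 + λ·36) = 3/15 = 0.2.
Rearranging, λ(13 − 0.2×36) = 0.2, so λ = 0.2/5.8 = 0.03448 per s.

0.034 per s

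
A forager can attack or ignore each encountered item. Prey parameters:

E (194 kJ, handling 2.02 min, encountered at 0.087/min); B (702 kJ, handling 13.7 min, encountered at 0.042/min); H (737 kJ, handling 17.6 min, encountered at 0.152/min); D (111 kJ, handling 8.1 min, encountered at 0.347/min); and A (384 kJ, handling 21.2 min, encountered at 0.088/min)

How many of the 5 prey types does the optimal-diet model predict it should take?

3

E/h in descending order: E 96, B 51.2, H 41.9, A 18.1, D 13.7 kJ/min. The optimal diet is the largest prefix of this list for which every included type satisfies E_i/h_i > R on the types above it.
Rate on top 1: 14.36. B: 51.2 > 14.36 → include.
Rate on top 2: 26.48. H: 41.9 > 26.48 → include.
Rate on top 3: 35.78. A: 18.1 < 35.78 → exclude; stop.
Optimal diet: E, B, H — 3 of 5 types.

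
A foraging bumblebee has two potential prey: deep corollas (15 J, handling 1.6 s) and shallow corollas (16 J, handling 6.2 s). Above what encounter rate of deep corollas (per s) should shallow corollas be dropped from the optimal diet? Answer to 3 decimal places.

Drop shallow corollas once their profitability E₂/h₂ falls below the rate achievable on deep corollas alone: E₂/h₂ = λE₁/(1 + λh₁).
Solve for λ: λE₁h₂ = E₂(1 + λh₁) → λ(E₁h₂ − E₂h₁) = E₂ → λ = E₂/(E₁h₂ − E₂h₁).
λ = 16/(15×6.2 − 16×1.6) = 16/67.4 = 0.2374 per s.

0.237 per s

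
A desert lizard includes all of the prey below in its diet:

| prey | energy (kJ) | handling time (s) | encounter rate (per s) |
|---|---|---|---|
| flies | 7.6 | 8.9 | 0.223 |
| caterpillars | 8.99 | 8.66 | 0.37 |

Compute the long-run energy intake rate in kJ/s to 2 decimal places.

0.81 kJ/s

R = Σλ_iE_i / (1 + Σλ_ih_i)
Numerator: 0.223×7.6 + 0.37×8.99 = 5.021
Denominator: 1 + 0.223×8.9 + 0.37×8.66 = 6.189
R = 5.021/6.189 = 0.8113 kJ/s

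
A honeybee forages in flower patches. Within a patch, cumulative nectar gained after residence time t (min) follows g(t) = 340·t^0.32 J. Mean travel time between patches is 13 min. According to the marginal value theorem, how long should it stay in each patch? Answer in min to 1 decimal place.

6.1 min

Optimal t* satisfies g'(t*) = g(t*)/(T + t*).
g'(t) = 0.32·340·t^-0.68. Setting 0.32·340·t^-0.68 = 340·t^0.32/(13+t) gives 0.32(13+t) = t, so 0.68·t = 0.32×13.
t* = 0.32×13/0.68 = 6.118 min.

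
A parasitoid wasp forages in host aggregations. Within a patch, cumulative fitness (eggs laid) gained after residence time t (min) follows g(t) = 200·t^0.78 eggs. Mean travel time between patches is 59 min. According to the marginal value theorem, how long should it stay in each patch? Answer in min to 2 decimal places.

209.18 min

Maximise g(t)/(T+t): set derivative to zero → g'(t)(T+t) = g(t).
g'(t) = 0.78·200·t^-0.22. Setting 0.78·200·t^-0.22 = 200·t^0.78/(59+t) gives 0.78(59+t) = t, so 0.22·t = 0.78×59.
t* = 0.78×59/0.22 = 209.2 min.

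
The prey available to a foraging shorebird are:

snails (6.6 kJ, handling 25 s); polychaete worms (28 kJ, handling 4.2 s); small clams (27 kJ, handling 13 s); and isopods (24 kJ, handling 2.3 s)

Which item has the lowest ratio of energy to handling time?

In descending order of E/h:
isopods: 24/2.3 = 10.4 kJ/s
polychaete worms: 28/4.2 = 6.67 kJ/s
small clams: 27/13 = 2.08 kJ/s
snails: 6.6/25 = 0.264 kJ/s

snails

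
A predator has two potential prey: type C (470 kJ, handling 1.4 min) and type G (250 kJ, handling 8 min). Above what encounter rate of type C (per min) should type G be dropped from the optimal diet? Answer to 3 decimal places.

0.073 per min

At the threshold, the rate on type C alone equals the profitability of type G: λ·470/(1 + λ·1.4) = 250/8 = 31.25.
Rearranging, λ(470 − 31.25×1.4) = 31.25, so λ = 31.25/426.2 = 0.07331 per min.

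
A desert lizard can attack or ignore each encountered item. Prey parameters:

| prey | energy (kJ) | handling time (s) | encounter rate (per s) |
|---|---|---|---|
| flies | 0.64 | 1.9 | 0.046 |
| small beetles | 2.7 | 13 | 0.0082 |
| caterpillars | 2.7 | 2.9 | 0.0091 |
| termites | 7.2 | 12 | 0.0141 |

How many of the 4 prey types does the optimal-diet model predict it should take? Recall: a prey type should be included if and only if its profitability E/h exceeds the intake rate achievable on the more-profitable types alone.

4

Rank by E/h (kJ/s): caterpillars 0.931, termites 0.6, flies 0.337, small beetles 0.208. Include each in turn until the next type's E/h falls below the running intake rate.
Rate on top 1: 0.02394. termites: 0.6 > 0.02394 → include.
Rate on top 2: 0.1055. flies: 0.337 > 0.1055 → include.
Rate on top 3: 0.1212. small beetles: 0.208 > 0.1212 → include.
Optimal diet: caterpillars, termites, flies, small beetles — 4 of 4 types.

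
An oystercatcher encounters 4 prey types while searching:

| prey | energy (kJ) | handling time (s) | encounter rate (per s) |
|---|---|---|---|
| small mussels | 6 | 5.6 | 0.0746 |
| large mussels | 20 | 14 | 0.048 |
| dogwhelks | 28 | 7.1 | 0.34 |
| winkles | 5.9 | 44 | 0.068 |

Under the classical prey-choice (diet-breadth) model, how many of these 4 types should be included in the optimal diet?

1

Rank by E/h (kJ/s): dogwhelks 3.94, large mussels 1.43, small mussels 1.07, winkles 0.134. Include each in turn until the next type's E/h falls below the running intake rate.
Rate on top 1: 2.789. large mussels: 1.43 < 2.789 → exclude; stop.
Optimal diet: dogwhelks — 1 of 4 types.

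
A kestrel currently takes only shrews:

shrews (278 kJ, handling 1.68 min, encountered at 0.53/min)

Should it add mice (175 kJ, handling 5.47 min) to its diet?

On shrews alone, R = ΣλE/(1+Σλh) = 147.3/1.89 = 77.94 kJ/min.
Profitability of mice: 175/5.47 = 31.99 kJ/min.
31.99 < 77.94, so adding mice would lower the average — exclude it.

No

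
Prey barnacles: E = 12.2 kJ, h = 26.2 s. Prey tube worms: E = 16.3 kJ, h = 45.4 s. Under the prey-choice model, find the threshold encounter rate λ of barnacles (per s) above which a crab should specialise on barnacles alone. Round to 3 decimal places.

Drop tube worms once their profitability E₂/h₂ falls below the rate achievable on barnacles alone: E₂/h₂ = λE₁/(1 + λh₁).
Solve for λ: λE₁h₂ = E₂(1 + λh₁) → λ(E₁h₂ − E₂h₁) = E₂ → λ = E₂/(E₁h₂ − E₂h₁).
λ = 16.3/(12.2×45.4 − 16.3×26.2) = 16.3/126.8 = 0.1285 per s.

0.129 per s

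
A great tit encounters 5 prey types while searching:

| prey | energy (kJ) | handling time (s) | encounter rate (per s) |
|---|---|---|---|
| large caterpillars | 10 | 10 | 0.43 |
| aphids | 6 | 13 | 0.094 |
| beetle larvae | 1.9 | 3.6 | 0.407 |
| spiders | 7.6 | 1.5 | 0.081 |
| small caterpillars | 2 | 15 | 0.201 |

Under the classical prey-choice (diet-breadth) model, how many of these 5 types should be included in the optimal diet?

2

E/h in descending order: spiders 5.07, large caterpillars 1, beetle larvae 0.528, aphids 0.462, small caterpillars 0.133 kJ/s. The optimal diet is the largest prefix of this list for which every included type satisfies E_i/h_i > R on the types above it.
Rate on top 1: 0.5489. large caterpillars: 1 > 0.5489 → include.
Rate on top 2: 0.9067. beetle larvae: 0.528 < 0.9067 → exclude; stop.
Optimal diet: spiders, large caterpillars — 2 of 5 types.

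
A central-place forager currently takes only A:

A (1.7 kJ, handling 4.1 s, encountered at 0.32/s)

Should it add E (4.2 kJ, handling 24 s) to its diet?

No

Intake rate on the current diet: R = (0.32×1.7) / (1 + 0.32×4.1) = 0.544/2.312 = 0.2353 kJ/s.
E: E/h = 4.2/24 = 0.175 kJ/s.
0.175 < 0.2353, so adding E would lower the average — exclude it.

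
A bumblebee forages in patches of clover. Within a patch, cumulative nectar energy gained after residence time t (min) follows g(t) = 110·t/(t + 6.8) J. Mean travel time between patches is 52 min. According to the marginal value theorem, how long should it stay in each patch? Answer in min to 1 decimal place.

18.8 min

Optimal t* satisfies g'(t*) = g(t*)/(T + t*).
g'(t) = 110·6.8/(t + 6.8)². Setting 110·6.8/(t+6.8)² = 110t/[(t+6.8)(52+t)] gives 6.8(52+t) = t(t+6.8), so t² = 6.8×52 = 353.6.
t* = √353.6 = 18.8 min.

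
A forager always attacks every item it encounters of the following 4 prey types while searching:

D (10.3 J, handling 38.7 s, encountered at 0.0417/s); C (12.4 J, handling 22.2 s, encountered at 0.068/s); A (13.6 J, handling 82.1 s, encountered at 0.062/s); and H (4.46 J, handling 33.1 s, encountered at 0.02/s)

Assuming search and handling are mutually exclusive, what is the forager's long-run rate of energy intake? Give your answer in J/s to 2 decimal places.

R = Σλ_iE_i / (1 + Σλ_ih_i)
Numerator: 0.0417×10.3 + 0.068×12.4 + 0.062×13.6 + 0.02×4.46 = 2.205
Denominator: 1 + 0.0417×38.7 + 0.068×22.2 + 0.062×82.1 + 0.02×33.1 = 9.876
R = 2.205/9.876 = 0.2233 J/s

0.22 J/s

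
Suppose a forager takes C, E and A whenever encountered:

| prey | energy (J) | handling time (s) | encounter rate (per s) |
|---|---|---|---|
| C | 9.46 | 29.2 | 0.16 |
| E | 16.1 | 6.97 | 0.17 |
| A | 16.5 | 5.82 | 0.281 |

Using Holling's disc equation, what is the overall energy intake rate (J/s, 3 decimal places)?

R = Σλ_iE_i / (1 + Σλ_ih_i)
Numerator: 0.16×9.46 + 0.17×16.1 + 0.281×16.5 = 8.887
Denominator: 1 + 0.16×29.2 + 0.17×6.97 + 0.281×5.82 = 8.492
R = 8.887/8.492 = 1.046 J/s

1.046 J/s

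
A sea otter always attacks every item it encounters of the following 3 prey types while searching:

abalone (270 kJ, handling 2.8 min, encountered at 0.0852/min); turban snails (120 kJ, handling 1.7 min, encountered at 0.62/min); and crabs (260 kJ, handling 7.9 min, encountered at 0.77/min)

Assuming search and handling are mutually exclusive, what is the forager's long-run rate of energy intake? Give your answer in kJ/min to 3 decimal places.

35.532 kJ/min

R = (0.0852×270 + 0.62×120 + 0.77×260) / (1 + 0.0852×2.8 + 0.62×1.7 + 0.77×7.9) = 297.6/8.376 = 35.53 kJ/min.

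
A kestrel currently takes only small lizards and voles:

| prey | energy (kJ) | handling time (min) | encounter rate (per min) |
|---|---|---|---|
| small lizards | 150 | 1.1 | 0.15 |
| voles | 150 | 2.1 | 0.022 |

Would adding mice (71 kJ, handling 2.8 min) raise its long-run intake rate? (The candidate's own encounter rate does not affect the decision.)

Intake rate on the current diet: R = (0.15×150 + 0.022×150) / (1 + 0.15×1.1 + 0.022×2.1) = 25.8/1.211 = 21.3 kJ/min.
mice: E/h = 71/2.8 = 25.36 kJ/min.
Since 25.36 > R, including mice increases the long-run rate.

Yes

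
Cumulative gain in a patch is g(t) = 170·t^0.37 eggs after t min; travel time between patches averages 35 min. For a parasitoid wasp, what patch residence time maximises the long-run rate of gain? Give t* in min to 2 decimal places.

Optimal t* satisfies g'(t*) = g(t*)/(T + t*).
g'(t) = 0.37·170·t^-0.63. Setting 0.37·170·t^-0.63 = 170·t^0.37/(35+t) gives 0.37(35+t) = t, so 0.63·t = 0.37×35.
t* = 0.37×35/0.63 = 20.56 min.

20.56 min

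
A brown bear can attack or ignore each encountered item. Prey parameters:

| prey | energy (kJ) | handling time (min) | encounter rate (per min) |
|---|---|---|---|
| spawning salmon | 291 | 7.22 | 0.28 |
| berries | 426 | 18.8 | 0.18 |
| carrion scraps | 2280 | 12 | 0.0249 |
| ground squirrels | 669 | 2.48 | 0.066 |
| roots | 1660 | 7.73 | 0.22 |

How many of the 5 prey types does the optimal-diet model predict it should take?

3

Profitabilities (E/h, kJ/min): ground squirrels 270, roots 215, carrion scraps 190, spawning salmon 40.3, berries 22.7. Add prey in this order while the next type's profitability exceeds the intake rate on those already taken.
Rate on top 1: 37.94. roots: 215 > 37.94 → include.
Rate on top 2: 142.9. carrion scraps: 190 > 142.9 → include.
Rate on top 3: 147.4. spawning salmon: 40.3 < 147.4 → exclude; stop.
Optimal diet: ground squirrels, roots, carrion scraps — 3 of 5 types.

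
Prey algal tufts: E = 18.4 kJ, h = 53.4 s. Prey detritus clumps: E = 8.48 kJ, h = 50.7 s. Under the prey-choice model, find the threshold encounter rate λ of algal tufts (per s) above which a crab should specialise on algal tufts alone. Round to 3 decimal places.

Drop detritus clumps once their profitability E₂/h₂ falls below the rate achievable on algal tufts alone: E₂/h₂ = λE₁/(1 + λh₁).
Solve for λ: λE₁h₂ = E₂(1 + λh₁) → λ(E₁h₂ − E₂h₁) = E₂ → λ = E₂/(E₁h₂ − E₂h₁).
λ = 8.48/(18.4×50.7 − 8.48×53.4) = 8.48/480 = 0.01766 per s.

0.018 per s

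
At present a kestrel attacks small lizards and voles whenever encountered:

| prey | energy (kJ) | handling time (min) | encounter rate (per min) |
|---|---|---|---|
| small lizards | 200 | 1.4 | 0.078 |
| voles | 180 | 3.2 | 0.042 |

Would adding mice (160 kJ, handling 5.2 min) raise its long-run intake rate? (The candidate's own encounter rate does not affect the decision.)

Yes

On small lizards and voles alone, R = ΣλE/(1+Σλh) = 23.16/1.244 = 18.62 kJ/min.
Profitability of mice: 160/5.2 = 30.77 kJ/min.
Since 30.77 > R, including mice increases the long-run rate.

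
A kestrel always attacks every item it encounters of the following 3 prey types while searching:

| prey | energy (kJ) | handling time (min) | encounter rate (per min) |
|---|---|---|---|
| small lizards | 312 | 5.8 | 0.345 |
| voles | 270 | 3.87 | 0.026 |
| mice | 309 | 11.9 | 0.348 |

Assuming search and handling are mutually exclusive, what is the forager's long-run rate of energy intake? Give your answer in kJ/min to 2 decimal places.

R = (0.345×312 + 0.026×270 + 0.348×309) / (1 + 0.345×5.8 + 0.026×3.87 + 0.348×11.9) = 222.2/7.243 = 30.68 kJ/min.

30.68 kJ/min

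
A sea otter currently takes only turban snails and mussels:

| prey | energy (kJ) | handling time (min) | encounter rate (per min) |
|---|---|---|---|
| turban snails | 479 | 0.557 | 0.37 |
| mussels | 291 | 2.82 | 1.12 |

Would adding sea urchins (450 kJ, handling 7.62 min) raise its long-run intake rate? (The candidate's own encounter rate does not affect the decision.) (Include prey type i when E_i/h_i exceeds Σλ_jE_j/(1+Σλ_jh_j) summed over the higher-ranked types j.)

Intake rate on the current diet: R = (0.37×479 + 1.12×291) / (1 + 0.37×0.557 + 1.12×2.82) = 503.1/4.364 = 115.3 kJ/min.
sea urchins: E/h = 450/7.62 = 59.06 kJ/min.
Since 59.06 < R, time spent handling sea urchins is better spent searching.

No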